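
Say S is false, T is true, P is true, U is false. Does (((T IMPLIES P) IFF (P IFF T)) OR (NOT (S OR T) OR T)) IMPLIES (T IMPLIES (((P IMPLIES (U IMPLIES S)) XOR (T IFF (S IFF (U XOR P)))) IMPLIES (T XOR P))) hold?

False

Substituting S=False, T=True, P=True, U=False:
T IMPLIES P = True IMPLIES True = True
P IFF T = True IFF True = True
(T IMPLIES P) IFF (P IFF T) = True IFF True = True
S OR T = False OR True = True
NOT (S OR T) = NOT True = False
NOT (S OR T) OR T = False OR True = True
((T IMPLIES P) IFF (P IFF T)) OR (NOT (S OR T) OR T) = True OR True = True
U IMPLIES S = False IMPLIES False = True
P IMPLIES (U IMPLIES S) = True IMPLIES True = True
U XOR P = False XOR True = True
S IFF (U XOR P) = False IFF True = False
T IFF (S IFF (U XOR P)) = True IFF False = False
(P IMPLIES (U IMPLIES S)) XOR (T IFF (S IFF (U XOR P))) = True XOR False = True
T XOR P = True XOR True = False
((P IMPLIES (U IMPLIES S)) XOR (T IFF (S IFF (U XOR P)))) IMPLIES (T XOR P) = True IMPLIES False = False
T IMPLIES (((P IMPLIES (U IMPLIES S)) XOR (T IFF (S IFF (U XOR P)))) IMPLIES (T XOR P)) = True IMPLIES False = False
(((T IMPLIES P) IFF (P IFF T)) OR (NOT (S OR T) OR T)) IMPLIES (T IMPLIES (((P IMPLIES (U IMPLIES S)) XOR (T IFF (S IFF (U XOR P)))) IMPLIES (T XOR P))) = True IMPLIES False = False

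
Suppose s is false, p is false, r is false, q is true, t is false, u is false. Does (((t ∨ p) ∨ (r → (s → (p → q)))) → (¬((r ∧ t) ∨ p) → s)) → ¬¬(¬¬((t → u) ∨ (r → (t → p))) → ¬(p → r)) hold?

T

t ∨ p = F ∨ F = F
p → q = F → T = T
s → (p → q) = F → T = T
r → (s → (p → q)) = F → T = T
(t ∨ p) ∨ (r → (s → (p → q))) = F ∨ T = T
r ∧ t = F ∧ F = F
(r ∧ t) ∨ p = F ∨ F = F
¬((r ∧ t) ∨ p) = ¬F = T
¬((r ∧ t) ∨ p) → s = T → F = F
((t ∨ p) ∨ (r → (s → (p → q)))) → (¬((r ∧ t) ∨ p) → s) = T → F = F
t → u = F → F = T
t → p = F → F = T
r → (t → p) = F → T = T
(t → u) ∨ (r → (t → p)) = T ∨ T = T
¬((t → u) ∨ (r → (t → p))) = ¬T = F
¬¬((t → u) ∨ (r → (t → p))) = ¬F = T
p → r = F → F = T
¬(p → r) = ¬T = F
¬¬((t → u) ∨ (r → (t → p))) → ¬(p → r) = T → F = F
¬(¬¬((t → u) ∨ (r → (t → p))) → ¬(p → r)) = ¬F = T
¬¬(¬¬((t → u) ∨ (r → (t → p))) → ¬(p → r)) = ¬T = F
(((t ∨ p) ∨ (r → (s → (p → q)))) → (¬((r ∧ t) ∨ p) → s)) → ¬¬(¬¬((t → u) ∨ (r → (t → p))) → ¬(p → r)) = F → F = T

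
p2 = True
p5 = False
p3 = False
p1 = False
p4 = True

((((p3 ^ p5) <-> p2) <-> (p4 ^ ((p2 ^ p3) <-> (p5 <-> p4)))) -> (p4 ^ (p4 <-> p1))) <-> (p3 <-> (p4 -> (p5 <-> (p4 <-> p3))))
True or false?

Substituting p2=True, p5=False, p3=False, p1=False, p4=True:
p3 ^ p5 = False ^ False = False
(p3 ^ p5) <-> p2 = False <-> True = False
p2 ^ p3 = True ^ False = True
p5 <-> p4 = False <-> True = False
(p2 ^ p3) <-> (p5 <-> p4) = True <-> False = False
p4 ^ ((p2 ^ p3) <-> (p5 <-> p4)) = True ^ False = True
((p3 ^ p5) <-> p2) <-> (p4 ^ ((p2 ^ p3) <-> (p5 <-> p4))) = False <-> True = False
p4 <-> p1 = True <-> False = False
p4 ^ (p4 <-> p1) = True ^ False = True
(((p3 ^ p5) <-> p2) <-> (p4 ^ ((p2 ^ p3) <-> (p5 <-> p4)))) -> (p4 ^ (p4 <-> p1)) = False -> True = True
p4 <-> p3 = True <-> False = False
p5 <-> (p4 <-> p3) = False <-> False = True
p4 -> (p5 <-> (p4 <-> p3)) = True -> True = True
p3 <-> (p4 -> (p5 <-> (p4 <-> p3))) = False <-> True = False
((((p3 ^ p5) <-> p2) <-> (p4 ^ ((p2 ^ p3) <-> (p5 <-> p4)))) -> (p4 ^ (p4 <-> p1))) <-> (p3 <-> (p4 -> (p5 <-> (p4 <-> p3)))) = True <-> False = False

False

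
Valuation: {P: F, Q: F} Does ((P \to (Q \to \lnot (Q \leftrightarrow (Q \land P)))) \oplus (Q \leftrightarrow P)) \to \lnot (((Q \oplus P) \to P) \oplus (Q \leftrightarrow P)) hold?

T

Q \land P = F \land F = F
Q \leftrightarrow (Q \land P) = F \leftrightarrow F = T
\lnot (Q \leftrightarrow (Q \land P)) = \lnot T = F
Q \to \lnot (Q \leftrightarrow (Q \land P)) = F \to F = T
P \to (Q \to \lnot (Q \leftrightarrow (Q \land P))) = F \to T = T
Q \leftrightarrow P = F \leftrightarrow F = T
(P \to (Q \to \lnot (Q \leftrightarrow (Q \land P)))) \oplus (Q \leftrightarrow P) = T \oplus T = F
Q \oplus P = F \oplus F = F
(Q \oplus P) \to P = F \to F = T
Q \leftrightarrow P = F \leftrightarrow F = T
((Q \oplus P) \to P) \oplus (Q \leftrightarrow P) = T \oplus T = F
\lnot (((Q \oplus P) \to P) \oplus (Q \leftrightarrow P)) = \lnot F = T
((P \to (Q \to \lnot (Q \leftrightarrow (Q \land P)))) \oplus (Q \leftrightarrow P)) \to \lnot (((Q \oplus P) \to P) \oplus (Q \leftrightarrow P)) = F \to T = T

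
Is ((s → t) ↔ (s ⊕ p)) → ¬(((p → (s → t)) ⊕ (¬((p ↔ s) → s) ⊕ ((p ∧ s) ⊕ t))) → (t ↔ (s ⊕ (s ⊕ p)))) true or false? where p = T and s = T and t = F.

Substituting p=T, s=T, t=F:
s → t = T → F = F
s ⊕ p = T ⊕ T = F
(s → t) ↔ (s ⊕ p) = F ↔ F = T
s → t = T → F = F
p → (s → t) = T → F = F
p ↔ s = T ↔ T = T
(p ↔ s) → s = T → T = T
¬((p ↔ s) → s) = ¬T = F
p ∧ s = T ∧ T = T
(p ∧ s) ⊕ t = T ⊕ F = T
¬((p ↔ s) → s) ⊕ ((p ∧ s) ⊕ t) = F ⊕ T = T
(p → (s → t)) ⊕ (¬((p ↔ s) → s) ⊕ ((p ∧ s) ⊕ t)) = F ⊕ T = T
s ⊕ p = T ⊕ T = F
s ⊕ (s ⊕ p) = T ⊕ F = T
t ↔ (s ⊕ (s ⊕ p)) = F ↔ T = F
((p → (s → t)) ⊕ (¬((p ↔ s) → s) ⊕ ((p ∧ s) ⊕ t))) → (t ↔ (s ⊕ (s ⊕ p))) = T → F = F
¬(((p → (s → t)) ⊕ (¬((p ↔ s) → s) ⊕ ((p ∧ s) ⊕ t))) → (t ↔ (s ⊕ (s ⊕ p)))) = ¬F = T
((s → t) ↔ (s ⊕ p)) → ¬(((p → (s → t)) ⊕ (¬((p ↔ s) → s) ⊕ ((p ∧ s) ⊕ t))) → (t ↔ (s ⊕ (s ⊕ p)))) = T → T = T

T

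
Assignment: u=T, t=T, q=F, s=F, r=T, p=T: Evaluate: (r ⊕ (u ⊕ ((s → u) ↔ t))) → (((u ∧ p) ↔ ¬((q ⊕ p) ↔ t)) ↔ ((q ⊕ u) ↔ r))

F

s → u = F → T = T
(s → u) ↔ t = T ↔ T = T
u ⊕ ((s → u) ↔ t) = T ⊕ T = F
r ⊕ (u ⊕ ((s → u) ↔ t)) = T ⊕ F = T
u ∧ p = T ∧ T = T
q ⊕ p = F ⊕ T = T
(q ⊕ p) ↔ t = T ↔ T = T
¬((q ⊕ p) ↔ t) = ¬T = F
(u ∧ p) ↔ ¬((q ⊕ p) ↔ t) = T ↔ F = F
q ⊕ u = F ⊕ T = T
(q ⊕ u) ↔ r = T ↔ T = T
((u ∧ p) ↔ ¬((q ⊕ p) ↔ t)) ↔ ((q ⊕ u) ↔ r) = F ↔ T = F
(r ⊕ (u ⊕ ((s → u) ↔ t))) → (((u ∧ p) ↔ ¬((q ⊕ p) ↔ t)) ↔ ((q ⊕ u) ↔ r)) = T → F = F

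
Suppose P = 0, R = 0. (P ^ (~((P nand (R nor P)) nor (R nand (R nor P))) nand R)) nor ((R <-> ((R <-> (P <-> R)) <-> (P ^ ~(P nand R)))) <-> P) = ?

R nor P = 0 nor 0 = 1
P nand (R nor P) = 0 nand 1 = 1
R nor P = 0 nor 0 = 1
R nand (R nor P) = 0 nand 1 = 1
(P nand (R nor P)) nor (R nand (R nor P)) = 1 nor 1 = 0
~((P nand (R nor P)) nor (R nand (R nor P))) = ~0 = 1
~((P nand (R nor P)) nor (R nand (R nor P))) nand R = 1 nand 0 = 1
P ^ (~((P nand (R nor P)) nor (R nand (R nor P))) nand R) = 0 ^ 1 = 1
P <-> R = 0 <-> 0 = 1
R <-> (P <-> R) = 0 <-> 1 = 0
P nand R = 0 nand 0 = 1
~(P nand R) = ~1 = 0
P ^ ~(P nand R) = 0 ^ 0 = 0
(R <-> (P <-> R)) <-> (P ^ ~(P nand R)) = 0 <-> 0 = 1
R <-> ((R <-> (P <-> R)) <-> (P ^ ~(P nand R))) = 0 <-> 1 = 0
(R <-> ((R <-> (P <-> R)) <-> (P ^ ~(P nand R)))) <-> P = 0 <-> 0 = 1
(P ^ (~((P nand (R nor P)) nor (R nand (R nor P))) nand R)) nor ((R <-> ((R <-> (P <-> R)) <-> (P ^ ~(P nand R)))) <-> P) = 1 nor 1 = 0

0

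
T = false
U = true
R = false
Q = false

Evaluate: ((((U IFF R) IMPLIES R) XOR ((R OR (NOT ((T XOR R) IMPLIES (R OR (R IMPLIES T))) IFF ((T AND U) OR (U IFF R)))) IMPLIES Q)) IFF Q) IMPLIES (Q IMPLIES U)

U IFF R = true IFF false = false
(U IFF R) IMPLIES R = false IMPLIES false = true
T XOR R = false XOR false = false
R IMPLIES T = false IMPLIES false = true
R OR (R IMPLIES T) = false OR true = true
(T XOR R) IMPLIES (R OR (R IMPLIES T)) = false IMPLIES true = true
NOT ((T XOR R) IMPLIES (R OR (R IMPLIES T))) = NOT true = false
T AND U = false AND true = false
U IFF R = true IFF false = false
(T AND U) OR (U IFF R) = false OR false = false
NOT ((T XOR R) IMPLIES (R OR (R IMPLIES T))) IFF ((T AND U) OR (U IFF R)) = false IFF false = true
R OR (NOT ((T XOR R) IMPLIES (R OR (R IMPLIES T))) IFF ((T AND U) OR (U IFF R))) = false OR true = true
(R OR (NOT ((T XOR R) IMPLIES (R OR (R IMPLIES T))) IFF ((T AND U) OR (U IFF R)))) IMPLIES Q = true IMPLIES false = false
((U IFF R) IMPLIES R) XOR ((R OR (NOT ((T XOR R) IMPLIES (R OR (R IMPLIES T))) IFF ((T AND U) OR (U IFF R)))) IMPLIES Q) = true XOR false = true
(((U IFF R) IMPLIES R) XOR ((R OR (NOT ((T XOR R) IMPLIES (R OR (R IMPLIES T))) IFF ((T AND U) OR (U IFF R)))) IMPLIES Q)) IFF Q = true IFF false = false
Q IMPLIES U = false IMPLIES true = true
((((U IFF R) IMPLIES R) XOR ((R OR (NOT ((T XOR R) IMPLIES (R OR (R IMPLIES T))) IFF ((T AND U) OR (U IFF R)))) IMPLIES Q)) IFF Q) IMPLIES (Q IMPLIES U) = false IMPLIES true = true

true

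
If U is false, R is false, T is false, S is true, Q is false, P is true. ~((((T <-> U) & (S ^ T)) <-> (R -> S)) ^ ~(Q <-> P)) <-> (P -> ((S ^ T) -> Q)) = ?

T <-> U = False <-> False = True
S ^ T = True ^ False = True
(T <-> U) & (S ^ T) = True & True = True
R -> S = False -> True = True
((T <-> U) & (S ^ T)) <-> (R -> S) = True <-> True = True
Q <-> P = False <-> True = False
~(Q <-> P) = ~False = True
(((T <-> U) & (S ^ T)) <-> (R -> S)) ^ ~(Q <-> P) = True ^ True = False
~((((T <-> U) & (S ^ T)) <-> (R -> S)) ^ ~(Q <-> P)) = ~False = True
S ^ T = True ^ False = True
(S ^ T) -> Q = True -> False = False
P -> ((S ^ T) -> Q) = True -> False = False
~((((T <-> U) & (S ^ T)) <-> (R -> S)) ^ ~(Q <-> P)) <-> (P -> ((S ^ T) -> Q)) = True <-> False = False

False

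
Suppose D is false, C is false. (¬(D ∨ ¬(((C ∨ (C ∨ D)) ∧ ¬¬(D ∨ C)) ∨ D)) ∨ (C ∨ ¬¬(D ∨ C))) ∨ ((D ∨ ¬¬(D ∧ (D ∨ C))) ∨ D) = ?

C ∨ D = F ∨ F = F
C ∨ (C ∨ D) = F ∨ F = F
D ∨ C = F ∨ F = F
¬(D ∨ C) = ¬F = T
¬¬(D ∨ C) = ¬T = F
(C ∨ (C ∨ D)) ∧ ¬¬(D ∨ C) = F ∧ F = F
((C ∨ (C ∨ D)) ∧ ¬¬(D ∨ C)) ∨ D = F ∨ F = F
¬(((C ∨ (C ∨ D)) ∧ ¬¬(D ∨ C)) ∨ D) = ¬F = T
D ∨ ¬(((C ∨ (C ∨ D)) ∧ ¬¬(D ∨ C)) ∨ D) = F ∨ T = T
¬(D ∨ ¬(((C ∨ (C ∨ D)) ∧ ¬¬(D ∨ C)) ∨ D)) = ¬T = F
D ∨ C = F ∨ F = F
¬(D ∨ C) = ¬F = T
¬¬(D ∨ C) = ¬T = F
C ∨ ¬¬(D ∨ C) = F ∨ F = F
¬(D ∨ ¬(((C ∨ (C ∨ D)) ∧ ¬¬(D ∨ C)) ∨ D)) ∨ (C ∨ ¬¬(D ∨ C)) = F ∨ F = F
D ∨ C = F ∨ F = F
D ∧ (D ∨ C) = F ∧ F = F
¬(D ∧ (D ∨ C)) = ¬F = T
¬¬(D ∧ (D ∨ C)) = ¬T = F
D ∨ ¬¬(D ∧ (D ∨ C)) = F ∨ F = F
(D ∨ ¬¬(D ∧ (D ∨ C))) ∨ D = F ∨ F = F
(¬(D ∨ ¬(((C ∨ (C ∨ D)) ∧ ¬¬(D ∨ C)) ∨ D)) ∨ (C ∨ ¬¬(D ∨ C))) ∨ ((D ∨ ¬¬(D ∧ (D ∨ C))) ∨ D) = F ∨ F = F

F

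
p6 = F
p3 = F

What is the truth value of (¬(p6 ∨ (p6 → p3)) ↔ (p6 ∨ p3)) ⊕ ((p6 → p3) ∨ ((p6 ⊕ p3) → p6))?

F

p6 → p3 = F → F = T
p6 ∨ (p6 → p3) = F ∨ T = T
¬(p6 ∨ (p6 → p3)) = ¬T = F
p6 ∨ p3 = F ∨ F = F
¬(p6 ∨ (p6 → p3)) ↔ (p6 ∨ p3) = F ↔ F = T
p6 → p3 = F → F = T
p6 ⊕ p3 = F ⊕ F = F
(p6 ⊕ p3) → p6 = F → F = T
(p6 → p3) ∨ ((p6 ⊕ p3) → p6) = T ∨ T = T
(¬(p6 ∨ (p6 → p3)) ↔ (p6 ∨ p3)) ⊕ ((p6 → p3) ∨ ((p6 ⊕ p3) → p6)) = T ⊕ T = F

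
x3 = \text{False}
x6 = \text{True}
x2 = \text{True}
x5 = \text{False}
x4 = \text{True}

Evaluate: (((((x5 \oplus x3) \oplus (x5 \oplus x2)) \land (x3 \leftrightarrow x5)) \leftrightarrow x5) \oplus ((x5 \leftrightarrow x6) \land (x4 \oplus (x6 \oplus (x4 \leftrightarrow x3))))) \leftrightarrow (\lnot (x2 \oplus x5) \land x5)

x5 \oplus x3 = \text{False} \oplus \text{False} = \text{False}
x5 \oplus x2 = \text{False} \oplus \text{True} = \text{True}
(x5 \oplus x3) \oplus (x5 \oplus x2) = \text{False} \oplus \text{True} = \text{True}
x3 \leftrightarrow x5 = \text{False} \leftrightarrow \text{False} = \text{True}
((x5 \oplus x3) \oplus (x5 \oplus x2)) \land (x3 \leftrightarrow x5) = \text{True} \land \text{True} = \text{True}
(((x5 \oplus x3) \oplus (x5 \oplus x2)) \land (x3 \leftrightarrow x5)) \leftrightarrow x5 = \text{True} \leftrightarrow \text{False} = \text{False}
x5 \leftrightarrow x6 = \text{False} \leftrightarrow \text{True} = \text{False}
x4 \leftrightarrow x3 = \text{True} \leftrightarrow \text{False} = \text{False}
x6 \oplus (x4 \leftrightarrow x3) = \text{True} \oplus \text{False} = \text{True}
x4 \oplus (x6 \oplus (x4 \leftrightarrow x3)) = \text{True} \oplus \text{True} = \text{False}
(x5 \leftrightarrow x6) \land (x4 \oplus (x6 \oplus (x4 \leftrightarrow x3))) = \text{False} \land \text{False} = \text{False}
((((x5 \oplus x3) \oplus (x5 \oplus x2)) \land (x3 \leftrightarrow x5)) \leftrightarrow x5) \oplus ((x5 \leftrightarrow x6) \land (x4 \oplus (x6 \oplus (x4 \leftrightarrow x3)))) = \text{False} \oplus \text{False} = \text{False}
x2 \oplus x5 = \text{True} \oplus \text{False} = \text{True}
\lnot (x2 \oplus x5) = \lnot \text{True} = \text{False}
\lnot (x2 \oplus x5) \land x5 = \text{False} \land \text{False} = \text{False}
(((((x5 \oplus x3) \oplus (x5 \oplus x2)) \land (x3 \leftrightarrow x5)) \leftrightarrow x5) \oplus ((x5 \leftrightarrow x6) \land (x4 \oplus (x6 \oplus (x4 \leftrightarrow x3))))) \leftrightarrow (\lnot (x2 \oplus x5) \land x5) = \text{False} \leftrightarrow \text{False} = \text{True}

\text{True}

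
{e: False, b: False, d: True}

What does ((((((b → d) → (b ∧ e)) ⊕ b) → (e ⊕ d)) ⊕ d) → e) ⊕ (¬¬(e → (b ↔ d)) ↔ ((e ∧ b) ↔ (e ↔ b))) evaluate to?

True

Substituting e=False, b=False, d=True:
b → d = False → True = True
b ∧ e = False ∧ False = False
(b → d) → (b ∧ e) = True → False = False
((b → d) → (b ∧ e)) ⊕ b = False ⊕ False = False
e ⊕ d = False ⊕ True = True
(((b → d) → (b ∧ e)) ⊕ b) → (e ⊕ d) = False → True = True
((((b → d) → (b ∧ e)) ⊕ b) → (e ⊕ d)) ⊕ d = True ⊕ True = False
(((((b → d) → (b ∧ e)) ⊕ b) → (e ⊕ d)) ⊕ d) → e = False → False = True
b ↔ d = False ↔ True = False
e → (b ↔ d) = False → False = True
¬(e → (b ↔ d)) = ¬True = False
¬¬(e → (b ↔ d)) = ¬False = True
e ∧ b = False ∧ False = False
e ↔ b = False ↔ False = True
(e ∧ b) ↔ (e ↔ b) = False ↔ True = False
¬¬(e → (b ↔ d)) ↔ ((e ∧ b) ↔ (e ↔ b)) = True ↔ False = False
((((((b → d) → (b ∧ e)) ⊕ b) → (e ⊕ d)) ⊕ d) → e) ⊕ (¬¬(e → (b ↔ d)) ↔ ((e ∧ b) ↔ (e ↔ b))) = True ⊕ False = True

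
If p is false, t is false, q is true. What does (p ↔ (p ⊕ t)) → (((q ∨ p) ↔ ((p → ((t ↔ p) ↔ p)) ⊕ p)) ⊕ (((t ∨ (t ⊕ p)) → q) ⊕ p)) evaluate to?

p ⊕ t = False ⊕ False = False
p ↔ (p ⊕ t) = False ↔ False = True
q ∨ p = True ∨ False = True
t ↔ p = False ↔ False = True
(t ↔ p) ↔ p = True ↔ False = False
p → ((t ↔ p) ↔ p) = False → False = True
(p → ((t ↔ p) ↔ p)) ⊕ p = True ⊕ False = True
(q ∨ p) ↔ ((p → ((t ↔ p) ↔ p)) ⊕ p) = True ↔ True = True
t ⊕ p = False ⊕ False = False
t ∨ (t ⊕ p) = False ∨ False = False
(t ∨ (t ⊕ p)) → q = False → True = True
((t ∨ (t ⊕ p)) → q) ⊕ p = True ⊕ False = True
((q ∨ p) ↔ ((p → ((t ↔ p) ↔ p)) ⊕ p)) ⊕ (((t ∨ (t ⊕ p)) → q) ⊕ p) = True ⊕ True = False
(p ↔ (p ⊕ t)) → (((q ∨ p) ↔ ((p → ((t ↔ p) ↔ p)) ⊕ p)) ⊕ (((t ∨ (t ⊕ p)) → q) ⊕ p)) = True → False = False

False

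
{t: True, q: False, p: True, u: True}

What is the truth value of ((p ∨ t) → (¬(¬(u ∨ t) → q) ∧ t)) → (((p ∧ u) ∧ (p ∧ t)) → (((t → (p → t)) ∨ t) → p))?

p ∨ t = True ∨ True = True
u ∨ t = True ∨ True = True
¬(u ∨ t) = ¬True = False
¬(u ∨ t) → q = False → False = True
¬(¬(u ∨ t) → q) = ¬True = False
¬(¬(u ∨ t) → q) ∧ t = False ∧ True = False
(p ∨ t) → (¬(¬(u ∨ t) → q) ∧ t) = True → False = False
p ∧ u = True ∧ True = True
p ∧ t = True ∧ True = True
(p ∧ u) ∧ (p ∧ t) = True ∧ True = True
p → t = True → True = True
t → (p → t) = True → True = True
(t → (p → t)) ∨ t = True ∨ True = True
((t → (p → t)) ∨ t) → p = True → True = True
((p ∧ u) ∧ (p ∧ t)) → (((t → (p → t)) ∨ t) → p) = True → True = True
((p ∨ t) → (¬(¬(u ∨ t) → q) ∧ t)) → (((p ∧ u) ∧ (p ∧ t)) → (((t → (p → t)) ∨ t) → p)) = False → True = True

True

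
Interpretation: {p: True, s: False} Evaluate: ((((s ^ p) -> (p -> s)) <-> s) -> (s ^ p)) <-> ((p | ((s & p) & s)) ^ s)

s ^ p = False ^ True = True
p -> s = True -> False = False
(s ^ p) -> (p -> s) = True -> False = False
((s ^ p) -> (p -> s)) <-> s = False <-> False = True
s ^ p = False ^ True = True
(((s ^ p) -> (p -> s)) <-> s) -> (s ^ p) = True -> True = True
s & p = False & True = False
(s & p) & s = False & False = False
p | ((s & p) & s) = True | False = True
(p | ((s & p) & s)) ^ s = True ^ False = True
((((s ^ p) -> (p -> s)) <-> s) -> (s ^ p)) <-> ((p | ((s & p) & s)) ^ s) = True <-> True = True

True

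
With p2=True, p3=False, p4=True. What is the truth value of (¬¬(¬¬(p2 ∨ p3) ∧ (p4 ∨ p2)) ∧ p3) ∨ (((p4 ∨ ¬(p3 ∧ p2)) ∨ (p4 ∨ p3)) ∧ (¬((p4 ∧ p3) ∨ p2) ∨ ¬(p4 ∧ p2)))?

False

Substituting p2=True, p3=False, p4=True:
p2 ∨ p3 = True ∨ False = True
¬(p2 ∨ p3) = ¬True = False
¬¬(p2 ∨ p3) = ¬False = True
p4 ∨ p2 = True ∨ True = True
¬¬(p2 ∨ p3) ∧ (p4 ∨ p2) = True ∧ True = True
¬(¬¬(p2 ∨ p3) ∧ (p4 ∨ p2)) = ¬True = False
¬¬(¬¬(p2 ∨ p3) ∧ (p4 ∨ p2)) = ¬False = True
¬¬(¬¬(p2 ∨ p3) ∧ (p4 ∨ p2)) ∧ p3 = True ∧ False = False
p3 ∧ p2 = False ∧ True = False
¬(p3 ∧ p2) = ¬False = True
p4 ∨ ¬(p3 ∧ p2) = True ∨ True = True
p4 ∨ p3 = True ∨ False = True
(p4 ∨ ¬(p3 ∧ p2)) ∨ (p4 ∨ p3) = True ∨ True = True
p4 ∧ p3 = True ∧ False = False
(p4 ∧ p3) ∨ p2 = False ∨ True = True
¬((p4 ∧ p3) ∨ p2) = ¬True = False
p4 ∧ p2 = True ∧ True = True
¬(p4 ∧ p2) = ¬True = False
¬((p4 ∧ p3) ∨ p2) ∨ ¬(p4 ∧ p2) = False ∨ False = False
((p4 ∨ ¬(p3 ∧ p2)) ∨ (p4 ∨ p3)) ∧ (¬((p4 ∧ p3) ∨ p2) ∨ ¬(p4 ∧ p2)) = True ∧ False = False
(¬¬(¬¬(p2 ∨ p3) ∧ (p4 ∨ p2)) ∧ p3) ∨ (((p4 ∨ ¬(p3 ∧ p2)) ∨ (p4 ∨ p3)) ∧ (¬((p4 ∧ p3) ∨ p2) ∨ ¬(p4 ∧ p2))) = False ∨ False = False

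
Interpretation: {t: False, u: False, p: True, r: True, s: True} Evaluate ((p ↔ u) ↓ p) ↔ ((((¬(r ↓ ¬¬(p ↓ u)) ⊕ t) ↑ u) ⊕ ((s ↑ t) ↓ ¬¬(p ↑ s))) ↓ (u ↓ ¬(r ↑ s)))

Substituting t=False, u=False, p=True, r=True, s=True:
p ↔ u = True ↔ False = False
(p ↔ u) ↓ p = False ↓ True = False
p ↓ u = True ↓ False = False
¬(p ↓ u) = ¬False = True
¬¬(p ↓ u) = ¬True = False
r ↓ ¬¬(p ↓ u) = True ↓ False = False
¬(r ↓ ¬¬(p ↓ u)) = ¬False = True
¬(r ↓ ¬¬(p ↓ u)) ⊕ t = True ⊕ False = True
(¬(r ↓ ¬¬(p ↓ u)) ⊕ t) ↑ u = True ↑ False = True
s ↑ t = True ↑ False = True
p ↑ s = True ↑ True = False
¬(p ↑ s) = ¬False = True
¬¬(p ↑ s) = ¬True = False
(s ↑ t) ↓ ¬¬(p ↑ s) = True ↓ False = False
((¬(r ↓ ¬¬(p ↓ u)) ⊕ t) ↑ u) ⊕ ((s ↑ t) ↓ ¬¬(p ↑ s)) = True ⊕ False = True
r ↑ s = True ↑ True = False
¬(r ↑ s) = ¬False = True
u ↓ ¬(r ↑ s) = False ↓ True = False
(((¬(r ↓ ¬¬(p ↓ u)) ⊕ t) ↑ u) ⊕ ((s ↑ t) ↓ ¬¬(p ↑ s))) ↓ (u ↓ ¬(r ↑ s)) = True ↓ False = False
((p ↔ u) ↓ p) ↔ ((((¬(r ↓ ¬¬(p ↓ u)) ⊕ t) ↑ u) ⊕ ((s ↑ t) ↓ ¬¬(p ↑ s))) ↓ (u ↓ ¬(r ↑ s))) = False ↔ False = True

True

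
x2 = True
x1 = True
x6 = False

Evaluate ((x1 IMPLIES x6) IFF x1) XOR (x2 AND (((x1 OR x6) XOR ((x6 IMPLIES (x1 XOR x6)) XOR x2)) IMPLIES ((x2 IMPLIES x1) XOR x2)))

False

x1 IMPLIES x6 = True IMPLIES False = False
(x1 IMPLIES x6) IFF x1 = False IFF True = False
x1 OR x6 = True OR False = True
x1 XOR x6 = True XOR False = True
x6 IMPLIES (x1 XOR x6) = False IMPLIES True = True
(x6 IMPLIES (x1 XOR x6)) XOR x2 = True XOR True = False
(x1 OR x6) XOR ((x6 IMPLIES (x1 XOR x6)) XOR x2) = True XOR False = True
x2 IMPLIES x1 = True IMPLIES True = True
(x2 IMPLIES x1) XOR x2 = True XOR True = False
((x1 OR x6) XOR ((x6 IMPLIES (x1 XOR x6)) XOR x2)) IMPLIES ((x2 IMPLIES x1) XOR x2) = True IMPLIES False = False
x2 AND (((x1 OR x6) XOR ((x6 IMPLIES (x1 XOR x6)) XOR x2)) IMPLIES ((x2 IMPLIES x1) XOR x2)) = True AND False = False
((x1 IMPLIES x6) IFF x1) XOR (x2 AND (((x1 OR x6) XOR ((x6 IMPLIES (x1 XOR x6)) XOR x2)) IMPLIES ((x2 IMPLIES x1) XOR x2))) = False XOR False = False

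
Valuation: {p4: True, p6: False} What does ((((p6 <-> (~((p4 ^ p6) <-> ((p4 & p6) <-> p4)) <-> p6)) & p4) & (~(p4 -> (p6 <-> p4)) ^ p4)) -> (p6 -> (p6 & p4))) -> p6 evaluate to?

Substituting p4=True, p6=False:
p4 ^ p6 = True ^ False = True
p4 & p6 = True & False = False
(p4 & p6) <-> p4 = False <-> True = False
(p4 ^ p6) <-> ((p4 & p6) <-> p4) = True <-> False = False
~((p4 ^ p6) <-> ((p4 & p6) <-> p4)) = ~False = True
~((p4 ^ p6) <-> ((p4 & p6) <-> p4)) <-> p6 = True <-> False = False
p6 <-> (~((p4 ^ p6) <-> ((p4 & p6) <-> p4)) <-> p6) = False <-> False = True
(p6 <-> (~((p4 ^ p6) <-> ((p4 & p6) <-> p4)) <-> p6)) & p4 = True & True = True
p6 <-> p4 = False <-> True = False
p4 -> (p6 <-> p4) = True -> False = False
~(p4 -> (p6 <-> p4)) = ~False = True
~(p4 -> (p6 <-> p4)) ^ p4 = True ^ True = False
((p6 <-> (~((p4 ^ p6) <-> ((p4 & p6) <-> p4)) <-> p6)) & p4) & (~(p4 -> (p6 <-> p4)) ^ p4) = True & False = False
p6 & p4 = False & True = False
p6 -> (p6 & p4) = False -> False = True
(((p6 <-> (~((p4 ^ p6) <-> ((p4 & p6) <-> p4)) <-> p6)) & p4) & (~(p4 -> (p6 <-> p4)) ^ p4)) -> (p6 -> (p6 & p4)) = False -> True = True
((((p6 <-> (~((p4 ^ p6) <-> ((p4 & p6) <-> p4)) <-> p6)) & p4) & (~(p4 -> (p6 <-> p4)) ^ p4)) -> (p6 -> (p6 & p4))) -> p6 = True -> False = False

False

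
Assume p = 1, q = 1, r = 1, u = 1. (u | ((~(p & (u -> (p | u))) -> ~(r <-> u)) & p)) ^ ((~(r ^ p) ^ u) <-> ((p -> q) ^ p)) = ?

p | u = 1 | 1 = 1
u -> (p | u) = 1 -> 1 = 1
p & (u -> (p | u)) = 1 & 1 = 1
~(p & (u -> (p | u))) = ~1 = 0
r <-> u = 1 <-> 1 = 1
~(r <-> u) = ~1 = 0
~(p & (u -> (p | u))) -> ~(r <-> u) = 0 -> 0 = 1
(~(p & (u -> (p | u))) -> ~(r <-> u)) & p = 1 & 1 = 1
u | ((~(p & (u -> (p | u))) -> ~(r <-> u)) & p) = 1 | 1 = 1
r ^ p = 1 ^ 1 = 0
~(r ^ p) = ~0 = 1
~(r ^ p) ^ u = 1 ^ 1 = 0
p -> q = 1 -> 1 = 1
(p -> q) ^ p = 1 ^ 1 = 0
(~(r ^ p) ^ u) <-> ((p -> q) ^ p) = 0 <-> 0 = 1
(u | ((~(p & (u -> (p | u))) -> ~(r <-> u)) & p)) ^ ((~(r ^ p) ^ u) <-> ((p -> q) ^ p)) = 1 ^ 1 = 0

0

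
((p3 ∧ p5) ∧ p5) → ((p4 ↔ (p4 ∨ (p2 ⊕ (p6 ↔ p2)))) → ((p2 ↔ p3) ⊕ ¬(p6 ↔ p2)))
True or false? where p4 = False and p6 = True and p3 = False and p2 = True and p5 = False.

True

Substituting p4=False, p6=True, p3=False, p2=True, p5=False:
p3 ∧ p5 = False ∧ False = False
(p3 ∧ p5) ∧ p5 = False ∧ False = False
p6 ↔ p2 = True ↔ True = True
p2 ⊕ (p6 ↔ p2) = True ⊕ True = False
p4 ∨ (p2 ⊕ (p6 ↔ p2)) = False ∨ False = False
p4 ↔ (p4 ∨ (p2 ⊕ (p6 ↔ p2))) = False ↔ False = True
p2 ↔ p3 = True ↔ False = False
p6 ↔ p2 = True ↔ True = True
¬(p6 ↔ p2) = ¬True = False
(p2 ↔ p3) ⊕ ¬(p6 ↔ p2) = False ⊕ False = False
(p4 ↔ (p4 ∨ (p2 ⊕ (p6 ↔ p2)))) → ((p2 ↔ p3) ⊕ ¬(p6 ↔ p2)) = True → False = False
((p3 ∧ p5) ∧ p5) → ((p4 ↔ (p4 ∨ (p2 ⊕ (p6 ↔ p2)))) → ((p2 ↔ p3) ⊕ ¬(p6 ↔ p2))) = False → False = True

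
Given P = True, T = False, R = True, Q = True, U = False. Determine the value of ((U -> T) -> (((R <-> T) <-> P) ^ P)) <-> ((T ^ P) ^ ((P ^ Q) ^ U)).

True

U -> T = False -> False = True
R <-> T = True <-> False = False
(R <-> T) <-> P = False <-> True = False
((R <-> T) <-> P) ^ P = False ^ True = True
(U -> T) -> (((R <-> T) <-> P) ^ P) = True -> True = True
T ^ P = False ^ True = True
P ^ Q = True ^ True = False
(P ^ Q) ^ U = False ^ False = False
(T ^ P) ^ ((P ^ Q) ^ U) = True ^ False = True
((U -> T) -> (((R <-> T) <-> P) ^ P)) <-> ((T ^ P) ^ ((P ^ Q) ^ U)) = True <-> True = True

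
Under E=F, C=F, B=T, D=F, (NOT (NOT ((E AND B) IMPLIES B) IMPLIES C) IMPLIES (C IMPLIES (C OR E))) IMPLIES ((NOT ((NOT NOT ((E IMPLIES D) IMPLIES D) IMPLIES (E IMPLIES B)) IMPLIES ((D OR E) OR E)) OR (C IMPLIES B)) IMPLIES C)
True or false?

Substituting E=F, C=F, B=T, D=F:
E AND B = F AND T = F
(E AND B) IMPLIES B = F IMPLIES T = T
NOT ((E AND B) IMPLIES B) = NOT T = F
NOT ((E AND B) IMPLIES B) IMPLIES C = F IMPLIES F = T
NOT (NOT ((E AND B) IMPLIES B) IMPLIES C) = NOT T = F
C OR E = F OR F = F
C IMPLIES (C OR E) = F IMPLIES F = T
NOT (NOT ((E AND B) IMPLIES B) IMPLIES C) IMPLIES (C IMPLIES (C OR E)) = F IMPLIES T = T
E IMPLIES D = F IMPLIES F = T
(E IMPLIES D) IMPLIES D = T IMPLIES F = F
NOT ((E IMPLIES D) IMPLIES D) = NOT F = T
NOT NOT ((E IMPLIES D) IMPLIES D) = NOT T = F
E IMPLIES B = F IMPLIES T = T
NOT NOT ((E IMPLIES D) IMPLIES D) IMPLIES (E IMPLIES B) = F IMPLIES T = T
D OR E = F OR F = F
(D OR E) OR E = F OR F = F
(NOT NOT ((E IMPLIES D) IMPLIES D) IMPLIES (E IMPLIES B)) IMPLIES ((D OR E) OR E) = T IMPLIES F = F
NOT ((NOT NOT ((E IMPLIES D) IMPLIES D) IMPLIES (E IMPLIES B)) IMPLIES ((D OR E) OR E)) = NOT F = T
C IMPLIES B = F IMPLIES T = T
NOT ((NOT NOT ((E IMPLIES D) IMPLIES D) IMPLIES (E IMPLIES B)) IMPLIES ((D OR E) OR E)) OR (C IMPLIES B) = T OR T = T
(NOT ((NOT NOT ((E IMPLIES D) IMPLIES D) IMPLIES (E IMPLIES B)) IMPLIES ((D OR E) OR E)) OR (C IMPLIES B)) IMPLIES C = T IMPLIES F = F
(NOT (NOT ((E AND B) IMPLIES B) IMPLIES C) IMPLIES (C IMPLIES (C OR E))) IMPLIES ((NOT ((NOT NOT ((E IMPLIES D) IMPLIES D) IMPLIES (E IMPLIES B)) IMPLIES ((D OR E) OR E)) OR (C IMPLIES B)) IMPLIES C) = T IMPLIES F = F

F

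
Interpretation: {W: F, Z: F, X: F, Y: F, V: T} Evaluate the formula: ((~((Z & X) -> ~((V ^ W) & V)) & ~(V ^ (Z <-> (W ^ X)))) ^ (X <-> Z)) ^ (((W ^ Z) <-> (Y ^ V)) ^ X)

T

Z & X = F & F = F
V ^ W = T ^ F = T
(V ^ W) & V = T & T = T
~((V ^ W) & V) = ~T = F
(Z & X) -> ~((V ^ W) & V) = F -> F = T
~((Z & X) -> ~((V ^ W) & V)) = ~T = F
W ^ X = F ^ F = F
Z <-> (W ^ X) = F <-> F = T
V ^ (Z <-> (W ^ X)) = T ^ T = F
~(V ^ (Z <-> (W ^ X))) = ~F = T
~((Z & X) -> ~((V ^ W) & V)) & ~(V ^ (Z <-> (W ^ X))) = F & T = F
X <-> Z = F <-> F = T
(~((Z & X) -> ~((V ^ W) & V)) & ~(V ^ (Z <-> (W ^ X)))) ^ (X <-> Z) = F ^ T = T
W ^ Z = F ^ F = F
Y ^ V = F ^ T = T
(W ^ Z) <-> (Y ^ V) = F <-> T = F
((W ^ Z) <-> (Y ^ V)) ^ X = F ^ F = F
((~((Z & X) -> ~((V ^ W) & V)) & ~(V ^ (Z <-> (W ^ X)))) ^ (X <-> Z)) ^ (((W ^ Z) <-> (Y ^ V)) ^ X) = T ^ F = T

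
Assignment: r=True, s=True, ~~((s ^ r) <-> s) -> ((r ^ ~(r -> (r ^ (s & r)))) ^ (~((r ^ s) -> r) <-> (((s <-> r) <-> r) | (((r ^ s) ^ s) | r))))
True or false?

True

Substituting r=True, s=True:
s ^ r = True ^ True = False
(s ^ r) <-> s = False <-> True = False
~((s ^ r) <-> s) = ~False = True
~~((s ^ r) <-> s) = ~True = False
s & r = True & True = True
r ^ (s & r) = True ^ True = False
r -> (r ^ (s & r)) = True -> False = False
~(r -> (r ^ (s & r))) = ~False = True
r ^ ~(r -> (r ^ (s & r))) = True ^ True = False
r ^ s = True ^ True = False
(r ^ s) -> r = False -> True = True
~((r ^ s) -> r) = ~True = False
s <-> r = True <-> True = True
(s <-> r) <-> r = True <-> True = True
r ^ s = True ^ True = False
(r ^ s) ^ s = False ^ True = True
((r ^ s) ^ s) | r = True | True = True
((s <-> r) <-> r) | (((r ^ s) ^ s) | r) = True | True = True
~((r ^ s) -> r) <-> (((s <-> r) <-> r) | (((r ^ s) ^ s) | r)) = False <-> True = False
(r ^ ~(r -> (r ^ (s & r)))) ^ (~((r ^ s) -> r) <-> (((s <-> r) <-> r) | (((r ^ s) ^ s) | r))) = False ^ False = False
~~((s ^ r) <-> s) -> ((r ^ ~(r -> (r ^ (s & r)))) ^ (~((r ^ s) -> r) <-> (((s <-> r) <-> r) | (((r ^ s) ^ s) | r)))) = False -> False = True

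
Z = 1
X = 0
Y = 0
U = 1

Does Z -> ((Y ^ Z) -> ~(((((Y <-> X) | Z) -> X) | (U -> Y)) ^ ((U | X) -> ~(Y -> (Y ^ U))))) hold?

Y ^ Z = 0 ^ 1 = 1
Y <-> X = 0 <-> 0 = 1
(Y <-> X) | Z = 1 | 1 = 1
((Y <-> X) | Z) -> X = 1 -> 0 = 0
U -> Y = 1 -> 0 = 0
(((Y <-> X) | Z) -> X) | (U -> Y) = 0 | 0 = 0
U | X = 1 | 0 = 1
Y ^ U = 0 ^ 1 = 1
Y -> (Y ^ U) = 0 -> 1 = 1
~(Y -> (Y ^ U)) = ~1 = 0
(U | X) -> ~(Y -> (Y ^ U)) = 1 -> 0 = 0
((((Y <-> X) | Z) -> X) | (U -> Y)) ^ ((U | X) -> ~(Y -> (Y ^ U))) = 0 ^ 0 = 0
~(((((Y <-> X) | Z) -> X) | (U -> Y)) ^ ((U | X) -> ~(Y -> (Y ^ U)))) = ~0 = 1
(Y ^ Z) -> ~(((((Y <-> X) | Z) -> X) | (U -> Y)) ^ ((U | X) -> ~(Y -> (Y ^ U)))) = 1 -> 1 = 1
Z -> ((Y ^ Z) -> ~(((((Y <-> X) | Z) -> X) | (U -> Y)) ^ ((U | X) -> ~(Y -> (Y ^ U))))) = 1 -> 1 = 1

1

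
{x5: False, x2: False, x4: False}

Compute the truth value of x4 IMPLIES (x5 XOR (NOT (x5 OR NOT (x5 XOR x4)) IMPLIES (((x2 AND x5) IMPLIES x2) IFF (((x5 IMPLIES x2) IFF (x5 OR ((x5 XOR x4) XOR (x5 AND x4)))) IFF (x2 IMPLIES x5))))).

x5 XOR x4 = False XOR False = False
NOT (x5 XOR x4) = NOT False = True
x5 OR NOT (x5 XOR x4) = False OR True = True
NOT (x5 OR NOT (x5 XOR x4)) = NOT True = False
x2 AND x5 = False AND False = False
(x2 AND x5) IMPLIES x2 = False IMPLIES False = True
x5 IMPLIES x2 = False IMPLIES False = True
x5 XOR x4 = False XOR False = False
x5 AND x4 = False AND False = False
(x5 XOR x4) XOR (x5 AND x4) = False XOR False = False
x5 OR ((x5 XOR x4) XOR (x5 AND x4)) = False OR False = False
(x5 IMPLIES x2) IFF (x5 OR ((x5 XOR x4) XOR (x5 AND x4))) = True IFF False = False
x2 IMPLIES x5 = False IMPLIES False = True
((x5 IMPLIES x2) IFF (x5 OR ((x5 XOR x4) XOR (x5 AND x4)))) IFF (x2 IMPLIES x5) = False IFF True = False
((x2 AND x5) IMPLIES x2) IFF (((x5 IMPLIES x2) IFF (x5 OR ((x5 XOR x4) XOR (x5 AND x4)))) IFF (x2 IMPLIES x5)) = True IFF False = False
NOT (x5 OR NOT (x5 XOR x4)) IMPLIES (((x2 AND x5) IMPLIES x2) IFF (((x5 IMPLIES x2) IFF (x5 OR ((x5 XOR x4) XOR (x5 AND x4)))) IFF (x2 IMPLIES x5))) = False IMPLIES False = True
x5 XOR (NOT (x5 OR NOT (x5 XOR x4)) IMPLIES (((x2 AND x5) IMPLIES x2) IFF (((x5 IMPLIES x2) IFF (x5 OR ((x5 XOR x4) XOR (x5 AND x4)))) IFF (x2 IMPLIES x5)))) = False XOR True = True
x4 IMPLIES (x5 XOR (NOT (x5 OR NOT (x5 XOR x4)) IMPLIES (((x2 AND x5) IMPLIES x2) IFF (((x5 IMPLIES x2) IFF (x5 OR ((x5 XOR x4) XOR (x5 AND x4)))) IFF (x2 IMPLIES x5))))) = False IMPLIES True = True

True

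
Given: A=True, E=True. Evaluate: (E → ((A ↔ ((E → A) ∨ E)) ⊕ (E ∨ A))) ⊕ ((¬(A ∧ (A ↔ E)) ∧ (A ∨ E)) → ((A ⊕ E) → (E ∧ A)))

True

E → A = True → True = True
(E → A) ∨ E = True ∨ True = True
A ↔ ((E → A) ∨ E) = True ↔ True = True
E ∨ A = True ∨ True = True
(A ↔ ((E → A) ∨ E)) ⊕ (E ∨ A) = True ⊕ True = False
E → ((A ↔ ((E → A) ∨ E)) ⊕ (E ∨ A)) = True → False = False
A ↔ E = True ↔ True = True
A ∧ (A ↔ E) = True ∧ True = True
¬(A ∧ (A ↔ E)) = ¬True = False
A ∨ E = True ∨ True = True
¬(A ∧ (A ↔ E)) ∧ (A ∨ E) = False ∧ True = False
A ⊕ E = True ⊕ True = False
E ∧ A = True ∧ True = True
(A ⊕ E) → (E ∧ A) = False → True = True
(¬(A ∧ (A ↔ E)) ∧ (A ∨ E)) → ((A ⊕ E) → (E ∧ A)) = False → True = True
(E → ((A ↔ ((E → A) ∨ E)) ⊕ (E ∨ A))) ⊕ ((¬(A ∧ (A ↔ E)) ∧ (A ∨ E)) → ((A ⊕ E) → (E ∧ A))) = False ⊕ True = True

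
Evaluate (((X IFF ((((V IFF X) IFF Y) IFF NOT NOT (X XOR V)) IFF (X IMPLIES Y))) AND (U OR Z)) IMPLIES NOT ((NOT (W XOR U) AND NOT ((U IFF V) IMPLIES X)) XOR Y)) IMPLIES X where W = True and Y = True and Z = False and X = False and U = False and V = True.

Substituting W=True, Y=True, Z=False, X=False, U=False, V=True:
V IFF X = True IFF False = False
(V IFF X) IFF Y = False IFF True = False
X XOR V = False XOR True = True
NOT (X XOR V) = NOT True = False
NOT NOT (X XOR V) = NOT False = True
((V IFF X) IFF Y) IFF NOT NOT (X XOR V) = False IFF True = False
X IMPLIES Y = False IMPLIES True = True
(((V IFF X) IFF Y) IFF NOT NOT (X XOR V)) IFF (X IMPLIES Y) = False IFF True = False
X IFF ((((V IFF X) IFF Y) IFF NOT NOT (X XOR V)) IFF (X IMPLIES Y)) = False IFF False = True
U OR Z = False OR False = False
(X IFF ((((V IFF X) IFF Y) IFF NOT NOT (X XOR V)) IFF (X IMPLIES Y))) AND (U OR Z) = True AND False = False
W XOR U = True XOR False = True
NOT (W XOR U) = NOT True = False
U IFF V = False IFF True = False
(U IFF V) IMPLIES X = False IMPLIES False = True
NOT ((U IFF V) IMPLIES X) = NOT True = False
NOT (W XOR U) AND NOT ((U IFF V) IMPLIES X) = False AND False = False
(NOT (W XOR U) AND NOT ((U IFF V) IMPLIES X)) XOR Y = False XOR True = True
NOT ((NOT (W XOR U) AND NOT ((U IFF V) IMPLIES X)) XOR Y) = NOT True = False
((X IFF ((((V IFF X) IFF Y) IFF NOT NOT (X XOR V)) IFF (X IMPLIES Y))) AND (U OR Z)) IMPLIES NOT ((NOT (W XOR U) AND NOT ((U IFF V) IMPLIES X)) XOR Y) = False IMPLIES False = True
(((X IFF ((((V IFF X) IFF Y) IFF NOT NOT (X XOR V)) IFF (X IMPLIES Y))) AND (U OR Z)) IMPLIES NOT ((NOT (W XOR U) AND NOT ((U IFF V) IMPLIES X)) XOR Y)) IMPLIES X = True IMPLIES False = False

False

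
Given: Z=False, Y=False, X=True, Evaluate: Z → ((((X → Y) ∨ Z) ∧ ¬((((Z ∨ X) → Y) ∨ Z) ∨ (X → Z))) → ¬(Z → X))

True

X → Y = True → False = False
(X → Y) ∨ Z = False ∨ False = False
Z ∨ X = False ∨ True = True
(Z ∨ X) → Y = True → False = False
((Z ∨ X) → Y) ∨ Z = False ∨ False = False
X → Z = True → False = False
(((Z ∨ X) → Y) ∨ Z) ∨ (X → Z) = False ∨ False = False
¬((((Z ∨ X) → Y) ∨ Z) ∨ (X → Z)) = ¬False = True
((X → Y) ∨ Z) ∧ ¬((((Z ∨ X) → Y) ∨ Z) ∨ (X → Z)) = False ∧ True = False
Z → X = False → True = True
¬(Z → X) = ¬True = False
(((X → Y) ∨ Z) ∧ ¬((((Z ∨ X) → Y) ∨ Z) ∨ (X → Z))) → ¬(Z → X) = False → False = True
Z → ((((X → Y) ∨ Z) ∧ ¬((((Z ∨ X) → Y) ∨ Z) ∨ (X → Z))) → ¬(Z → X)) = False → True = True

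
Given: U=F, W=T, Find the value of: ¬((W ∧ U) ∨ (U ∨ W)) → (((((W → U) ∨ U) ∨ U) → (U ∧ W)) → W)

T

W ∧ U = T ∧ F = F
U ∨ W = F ∨ T = T
(W ∧ U) ∨ (U ∨ W) = F ∨ T = T
¬((W ∧ U) ∨ (U ∨ W)) = ¬T = F
W → U = T → F = F
(W → U) ∨ U = F ∨ F = F
((W → U) ∨ U) ∨ U = F ∨ F = F
U ∧ W = F ∧ T = F
(((W → U) ∨ U) ∨ U) → (U ∧ W) = F → F = T
((((W → U) ∨ U) ∨ U) → (U ∧ W)) → W = T → T = T
¬((W ∧ U) ∨ (U ∨ W)) → (((((W → U) ∨ U) ∨ U) → (U ∧ W)) → W) = F → T = T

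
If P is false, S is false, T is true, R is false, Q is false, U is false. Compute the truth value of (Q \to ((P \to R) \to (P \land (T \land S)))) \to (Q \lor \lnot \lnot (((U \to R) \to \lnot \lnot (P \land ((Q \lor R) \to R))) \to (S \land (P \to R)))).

Substituting P=\text{False}, S=\text{False}, T=\text{True}, R=\text{False}, Q=\text{False}, U=\text{False}:
P \to R = \text{False} \to \text{False} = \text{True}
T \land S = \text{True} \land \text{False} = \text{False}
P \land (T \land S) = \text{False} \land \text{False} = \text{False}
(P \to R) \to (P \land (T \land S)) = \text{True} \to \text{False} = \text{False}
Q \to ((P \to R) \to (P \land (T \land S))) = \text{False} \to \text{False} = \text{True}
U \to R = \text{False} \to \text{False} = \text{True}
Q \lor R = \text{False} \lor \text{False} = \text{False}
(Q \lor R) \to R = \text{False} \to \text{False} = \text{True}
P \land ((Q \lor R) \to R) = \text{False} \land \text{True} = \text{False}
\lnot (P \land ((Q \lor R) \to R)) = \lnot \text{False} = \text{True}
\lnot \lnot (P \land ((Q \lor R) \to R)) = \lnot \text{True} = \text{False}
(U \to R) \to \lnot \lnot (P \land ((Q \lor R) \to R)) = \text{True} \to \text{False} = \text{False}
P \to R = \text{False} \to \text{False} = \text{True}
S \land (P \to R) = \text{False} \land \text{True} = \text{False}
((U \to R) \to \lnot \lnot (P \land ((Q \lor R) \to R))) \to (S \land (P \to R)) = \text{False} \to \text{False} = \text{True}
\lnot (((U \to R) \to \lnot \lnot (P \land ((Q \lor R) \to R))) \to (S \land (P \to R))) = \lnot \text{True} = \text{False}
\lnot \lnot (((U \to R) \to \lnot \lnot (P \land ((Q \lor R) \to R))) \to (S \land (P \to R))) = \lnot \text{False} = \text{True}
Q \lor \lnot \lnot (((U \to R) \to \lnot \lnot (P \land ((Q \lor R) \to R))) \to (S \land (P \to R))) = \text{False} \lor \text{True} = \text{True}
(Q \to ((P \to R) \to (P \land (T \land S)))) \to (Q \lor \lnot \lnot (((U \to R) \to \lnot \lnot (P \land ((Q \lor R) \to R))) \to (S \land (P \to R)))) = \text{True} \to \text{True} = \text{True}

\text{True}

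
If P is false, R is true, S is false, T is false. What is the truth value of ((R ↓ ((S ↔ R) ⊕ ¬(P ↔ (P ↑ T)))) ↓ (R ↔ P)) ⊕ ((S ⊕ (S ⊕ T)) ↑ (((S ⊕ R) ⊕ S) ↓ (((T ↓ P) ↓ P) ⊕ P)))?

S ↔ R = False ↔ True = False
P ↑ T = False ↑ False = True
P ↔ (P ↑ T) = False ↔ True = False
¬(P ↔ (P ↑ T)) = ¬False = True
(S ↔ R) ⊕ ¬(P ↔ (P ↑ T)) = False ⊕ True = True
R ↓ ((S ↔ R) ⊕ ¬(P ↔ (P ↑ T))) = True ↓ True = False
R ↔ P = True ↔ False = False
(R ↓ ((S ↔ R) ⊕ ¬(P ↔ (P ↑ T)))) ↓ (R ↔ P) = False ↓ False = True
S ⊕ T = False ⊕ False = False
S ⊕ (S ⊕ T) = False ⊕ False = False
S ⊕ R = False ⊕ True = True
(S ⊕ R) ⊕ S = True ⊕ False = True
T ↓ P = False ↓ False = True
(T ↓ P) ↓ P = True ↓ False = False
((T ↓ P) ↓ P) ⊕ P = False ⊕ False = False
((S ⊕ R) ⊕ S) ↓ (((T ↓ P) ↓ P) ⊕ P) = True ↓ False = False
(S ⊕ (S ⊕ T)) ↑ (((S ⊕ R) ⊕ S) ↓ (((T ↓ P) ↓ P) ⊕ P)) = False ↑ False = True
((R ↓ ((S ↔ R) ⊕ ¬(P ↔ (P ↑ T)))) ↓ (R ↔ P)) ⊕ ((S ⊕ (S ⊕ T)) ↑ (((S ⊕ R) ⊕ S) ↓ (((T ↓ P) ↓ P) ⊕ P))) = True ⊕ True = False

False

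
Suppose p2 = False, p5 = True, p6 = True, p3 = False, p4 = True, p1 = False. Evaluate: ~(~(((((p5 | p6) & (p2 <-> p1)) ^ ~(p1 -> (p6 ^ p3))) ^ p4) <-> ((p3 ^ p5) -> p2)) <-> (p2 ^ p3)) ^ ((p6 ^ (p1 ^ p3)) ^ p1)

p5 | p6 = True | True = True
p2 <-> p1 = False <-> False = True
(p5 | p6) & (p2 <-> p1) = True & True = True
p6 ^ p3 = True ^ False = True
p1 -> (p6 ^ p3) = False -> True = True
~(p1 -> (p6 ^ p3)) = ~True = False
((p5 | p6) & (p2 <-> p1)) ^ ~(p1 -> (p6 ^ p3)) = True ^ False = True
(((p5 | p6) & (p2 <-> p1)) ^ ~(p1 -> (p6 ^ p3))) ^ p4 = True ^ True = False
p3 ^ p5 = False ^ True = True
(p3 ^ p5) -> p2 = True -> False = False
((((p5 | p6) & (p2 <-> p1)) ^ ~(p1 -> (p6 ^ p3))) ^ p4) <-> ((p3 ^ p5) -> p2) = False <-> False = True
~(((((p5 | p6) & (p2 <-> p1)) ^ ~(p1 -> (p6 ^ p3))) ^ p4) <-> ((p3 ^ p5) -> p2)) = ~True = False
p2 ^ p3 = False ^ False = False
~(((((p5 | p6) & (p2 <-> p1)) ^ ~(p1 -> (p6 ^ p3))) ^ p4) <-> ((p3 ^ p5) -> p2)) <-> (p2 ^ p3) = False <-> False = True
~(~(((((p5 | p6) & (p2 <-> p1)) ^ ~(p1 -> (p6 ^ p3))) ^ p4) <-> ((p3 ^ p5) -> p2)) <-> (p2 ^ p3)) = ~True = False
p1 ^ p3 = False ^ False = False
p6 ^ (p1 ^ p3) = True ^ False = True
(p6 ^ (p1 ^ p3)) ^ p1 = True ^ False = True
~(~(((((p5 | p6) & (p2 <-> p1)) ^ ~(p1 -> (p6 ^ p3))) ^ p4) <-> ((p3 ^ p5) -> p2)) <-> (p2 ^ p3)) ^ ((p6 ^ (p1 ^ p3)) ^ p1) = False ^ True = True

True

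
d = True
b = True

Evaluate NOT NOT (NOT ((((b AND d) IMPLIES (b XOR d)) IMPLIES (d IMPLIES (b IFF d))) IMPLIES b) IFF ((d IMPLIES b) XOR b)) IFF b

True

Substituting d=True, b=True:
b AND d = True AND True = True
b XOR d = True XOR True = False
(b AND d) IMPLIES (b XOR d) = True IMPLIES False = False
b IFF d = True IFF True = True
d IMPLIES (b IFF d) = True IMPLIES True = True
((b AND d) IMPLIES (b XOR d)) IMPLIES (d IMPLIES (b IFF d)) = False IMPLIES True = True
(((b AND d) IMPLIES (b XOR d)) IMPLIES (d IMPLIES (b IFF d))) IMPLIES b = True IMPLIES True = True
NOT ((((b AND d) IMPLIES (b XOR d)) IMPLIES (d IMPLIES (b IFF d))) IMPLIES b) = NOT True = False
d IMPLIES b = True IMPLIES True = True
(d IMPLIES b) XOR b = True XOR True = False
NOT ((((b AND d) IMPLIES (b XOR d)) IMPLIES (d IMPLIES (b IFF d))) IMPLIES b) IFF ((d IMPLIES b) XOR b) = False IFF False = True
NOT (NOT ((((b AND d) IMPLIES (b XOR d)) IMPLIES (d IMPLIES (b IFF d))) IMPLIES b) IFF ((d IMPLIES b) XOR b)) = NOT True = False
NOT NOT (NOT ((((b AND d) IMPLIES (b XOR d)) IMPLIES (d IMPLIES (b IFF d))) IMPLIES b) IFF ((d IMPLIES b) XOR b)) = NOT False = True
NOT NOT (NOT ((((b AND d) IMPLIES (b XOR d)) IMPLIES (d IMPLIES (b IFF d))) IMPLIES b) IFF ((d IMPLIES b) XOR b)) IFF b = True IFF True = True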